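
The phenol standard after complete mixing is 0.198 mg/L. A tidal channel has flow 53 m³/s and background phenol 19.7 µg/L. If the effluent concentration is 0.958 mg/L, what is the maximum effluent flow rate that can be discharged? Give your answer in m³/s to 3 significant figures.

19.7 µg/L = 0.0197 mg/L.
Mass balance at complete mixing: C_std·(Q_w + Q_r) = Q_w·C_e + Q_r·C_b.
Rearranging, Q_w = Q_r·(C_std − C_b)/(C_e − C_std) = 53·(0.198 − 0.0197) / (0.958 − 0.198) = 12.43 m³/s.

12.4 m³/s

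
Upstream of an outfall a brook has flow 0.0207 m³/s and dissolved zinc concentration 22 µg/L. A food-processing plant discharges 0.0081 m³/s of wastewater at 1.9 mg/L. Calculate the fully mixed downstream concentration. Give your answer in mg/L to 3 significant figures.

0.550 mg/L

22 µg/L = 0.022 mg/L.
By mass balance at complete mixing, C = (0.0081·1.9 + 0.0207·0.022) / (0.0081 + 0.0207) = 0.01585/0.0288 = 0.5502 mg/L.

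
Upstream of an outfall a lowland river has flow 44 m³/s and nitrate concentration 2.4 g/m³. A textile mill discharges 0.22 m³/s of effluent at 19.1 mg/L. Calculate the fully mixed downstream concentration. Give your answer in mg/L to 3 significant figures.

2.48 mg/L

Flow-weighted mixing gives C = (0.22·19.1 + 44·2.4) / (0.22 + 44) = 109.8/44.22 = 2.483 mg/L.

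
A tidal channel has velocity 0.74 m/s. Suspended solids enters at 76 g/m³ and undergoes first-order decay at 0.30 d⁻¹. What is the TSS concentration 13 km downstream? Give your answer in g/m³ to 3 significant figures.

Travel time t = 13 km / 0.74 m/s = 1.3e+04/0.74 = 1.757e+04 s = 0.2033 d.
First-order decay: C = 76·exp(−0.30·0.2033) = 76·0.9408 = 71.5 g/m³.

71.5 g/m³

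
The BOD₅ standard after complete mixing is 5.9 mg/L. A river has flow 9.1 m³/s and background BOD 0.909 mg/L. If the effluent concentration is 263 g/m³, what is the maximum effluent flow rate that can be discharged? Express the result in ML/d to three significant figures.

15.3 ML/d

Mass balance at complete mixing: C_std·(Q_w + Q_r) = Q_w·C_e + Q_r·C_b.
Rearranging, Q_w = Q_r·(C_std − C_b)/(C_e − C_std) = 9.1·(5.9 − 0.909) / (263 − 5.9) = 0.1767 m³/s.
= 15.26 ML/d.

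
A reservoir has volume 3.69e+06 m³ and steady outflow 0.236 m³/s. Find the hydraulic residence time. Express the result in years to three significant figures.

0.495 yr

Q = 0.236 m³/s × 3.156e+07 s/yr = 7.448e+06 m³/yr.
Hydraulic residence time τ = V/Q = 3.69e+06/7.448e+06 = 0.4955 yr.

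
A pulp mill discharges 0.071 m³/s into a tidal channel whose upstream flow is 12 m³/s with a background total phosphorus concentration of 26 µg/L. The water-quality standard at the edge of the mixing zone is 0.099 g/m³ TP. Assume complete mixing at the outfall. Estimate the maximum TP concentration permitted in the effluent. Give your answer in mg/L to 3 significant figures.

26 µg/L = 0.026 mg/L.
Mass balance: 0.099·12.07 = 0.071·Cₑ + 12·0.026.
Cₑ = (1.195 − 0.312) / 0.071 = 12.44 mg/L.

12.4 mg/L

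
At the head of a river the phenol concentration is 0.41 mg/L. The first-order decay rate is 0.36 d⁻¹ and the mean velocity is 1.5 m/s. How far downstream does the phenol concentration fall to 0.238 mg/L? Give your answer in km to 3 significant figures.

From C = C₀·e^(−kt), t = ln(C₀/C)/k = ln(0.41/0.238)/0.36 = 0.5439/0.36 = 1.511 d.
Distance = v·t = 1.5 m/s × 1.305e+05 s = 1.958e+05 m = 195.8 km.

196 km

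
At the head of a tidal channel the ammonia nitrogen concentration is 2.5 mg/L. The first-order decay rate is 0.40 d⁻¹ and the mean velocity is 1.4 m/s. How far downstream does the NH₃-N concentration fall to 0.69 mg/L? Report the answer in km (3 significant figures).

389 km

From C = C₀·e^(−kt), t = ln(C₀/C)/k = ln(2.5/0.69)/0.40 = 1.287/0.40 = 3.218 d.
Distance = v·t = 1.4 m/s × 2.781e+05 s = 3.893e+05 m = 389.3 km.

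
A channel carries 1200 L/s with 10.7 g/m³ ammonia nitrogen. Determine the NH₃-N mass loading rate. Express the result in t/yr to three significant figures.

405 t/yr

1200 L/s = 1.2 m³/s.
Mass flux = Q·C = 1.2 m³/s × 10.7 g/m³ = 12.84 g/s.
= 12.84 g/s × 31.56 = 405.2 t/yr.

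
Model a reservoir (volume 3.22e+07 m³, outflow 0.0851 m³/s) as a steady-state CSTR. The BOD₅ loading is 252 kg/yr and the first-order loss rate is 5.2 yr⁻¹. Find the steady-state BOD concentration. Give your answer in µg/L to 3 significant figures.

1.48 µg/L

Outflow Q = 0.0851 m³/s × 3.156e+07 s/yr = 2.686e+06 m³/yr.
Steady-state CSTR mass balance: W = Q·C + k·V·C, so C = W/(Q + kV).
Q + kV = 2.686e+06 + 5.2·3.22e+07 = 1.701e+08 m³/yr.
C = 252/1.701e+08 = 1.481e-06 kg/m³ = 0.001481 mg/L = 1.481 µg/L.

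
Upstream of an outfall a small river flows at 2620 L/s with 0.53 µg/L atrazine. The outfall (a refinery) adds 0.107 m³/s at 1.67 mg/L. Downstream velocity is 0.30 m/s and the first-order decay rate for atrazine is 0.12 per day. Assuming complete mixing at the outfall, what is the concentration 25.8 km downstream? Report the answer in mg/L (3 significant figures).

2620 L/s = 2.62 m³/s.
0.53 µg/L = 0.00053 mg/L.
After complete mixing, C₀ = (0.107·1.67 + 2.62·0.00053) / 2.727 = 0.06604 mg/L.
Travel time t = 2.58e+04 m / 0.30 m/s = 8.6e+04 s = 0.9954 d.
C = 0.06604·exp(−0.12·0.9954) = 0.06604·0.8874 = 0.0586 mg/L.

0.0586 mg/L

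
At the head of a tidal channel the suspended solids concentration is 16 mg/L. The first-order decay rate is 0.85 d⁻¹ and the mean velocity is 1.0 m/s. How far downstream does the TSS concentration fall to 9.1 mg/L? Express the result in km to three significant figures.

From C = C₀·e^(−kt), t = ln(C₀/C)/k = ln(16/9.1)/0.85 = 0.5643/0.85 = 0.6639 d.
Distance = v·t = 1.0 m/s × 5.736e+04 s = 5.736e+04 m = 57.36 km.

57.4 km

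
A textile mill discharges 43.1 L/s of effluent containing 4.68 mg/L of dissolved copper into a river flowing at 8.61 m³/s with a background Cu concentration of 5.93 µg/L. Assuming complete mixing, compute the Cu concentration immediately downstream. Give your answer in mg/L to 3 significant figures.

43.1 L/s = 0.0431 m³/s.
5.93 µg/L = 0.00593 mg/L.
Flow-weighted mixing gives C = (0.0431·4.68 + 8.61·0.00593) / (0.0431 + 8.61) = 0.2528/8.653 = 0.02921 mg/L.

0.0292 mg/L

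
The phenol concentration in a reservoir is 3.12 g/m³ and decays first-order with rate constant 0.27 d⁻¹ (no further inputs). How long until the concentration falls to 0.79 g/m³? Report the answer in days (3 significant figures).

5.09 d

t = ln(C₀/C)/k = ln(3.12/0.79)/0.27 = 1.374/0.27 = 5.087 d.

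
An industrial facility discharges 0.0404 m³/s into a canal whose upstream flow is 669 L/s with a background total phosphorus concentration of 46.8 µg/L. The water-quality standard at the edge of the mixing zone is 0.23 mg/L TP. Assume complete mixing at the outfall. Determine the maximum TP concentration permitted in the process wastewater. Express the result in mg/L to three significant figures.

669 L/s = 0.669 m³/s.
46.8 µg/L = 0.0468 mg/L.
Mass balance: 0.23·0.7094 = 0.0404·Cₑ + 0.669·0.0468.
Cₑ = (0.1632 − 0.03131) / 0.0404 = 3.264 mg/L.

3.26 mg/L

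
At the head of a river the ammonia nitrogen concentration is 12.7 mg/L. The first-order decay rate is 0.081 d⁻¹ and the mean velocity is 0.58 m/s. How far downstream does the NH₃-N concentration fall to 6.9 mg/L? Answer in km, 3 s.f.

377 km

From C = C₀·e^(−kt), t = ln(C₀/C)/k = ln(12.7/6.9)/0.081 = 0.6101/0.081 = 7.532 d.
Distance = v·t = 0.58 m/s × 6.508e+05 s = 3.774e+05 m = 377.4 km.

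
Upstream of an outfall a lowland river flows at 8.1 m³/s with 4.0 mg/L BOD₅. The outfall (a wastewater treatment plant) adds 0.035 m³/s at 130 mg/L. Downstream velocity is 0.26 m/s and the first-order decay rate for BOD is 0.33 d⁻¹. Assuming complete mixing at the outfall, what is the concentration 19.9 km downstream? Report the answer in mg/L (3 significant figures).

3.39 mg/L

After complete mixing, C₀ = (0.035·130 + 8.1·4) / 8.135 = 4.542 mg/L.
Travel time t = 1.99e+04 m / 0.26 m/s = 7.654e+04 s = 0.8859 d.
C = 4.542·exp(−0.33·0.8859) = 4.542·0.7465 = 3.391 mg/L.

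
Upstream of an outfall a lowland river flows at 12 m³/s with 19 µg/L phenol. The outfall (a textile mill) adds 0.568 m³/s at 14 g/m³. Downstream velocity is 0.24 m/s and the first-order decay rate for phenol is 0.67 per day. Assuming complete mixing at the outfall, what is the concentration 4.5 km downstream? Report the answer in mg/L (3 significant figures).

0.563 mg/L

19 µg/L = 0.019 mg/L.
After complete mixing, C₀ = (0.568·14 + 12·0.019) / 12.57 = 0.6509 mg/L.
Travel time t = 4500 m / 0.24 m/s = 1.875e+04 s = 0.217 d.
C = 0.6509·exp(−0.67·0.217) = 0.6509·0.8647 = 0.5628 mg/L.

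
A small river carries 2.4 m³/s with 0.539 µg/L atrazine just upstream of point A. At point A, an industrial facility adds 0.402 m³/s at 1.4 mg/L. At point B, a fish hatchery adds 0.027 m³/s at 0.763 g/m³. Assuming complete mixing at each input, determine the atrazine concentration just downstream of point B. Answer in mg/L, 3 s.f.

0.539 µg/L = 0.000539 mg/L.
After input A: C = (2.4·0.000539 + 0.402·1.4) / 2.802 = 0.2013 mg/L.
After input B: C = (2.802·0.2013 + 0.027·0.763) / 2.829 = 0.2067 mg/L.

0.207 mg/L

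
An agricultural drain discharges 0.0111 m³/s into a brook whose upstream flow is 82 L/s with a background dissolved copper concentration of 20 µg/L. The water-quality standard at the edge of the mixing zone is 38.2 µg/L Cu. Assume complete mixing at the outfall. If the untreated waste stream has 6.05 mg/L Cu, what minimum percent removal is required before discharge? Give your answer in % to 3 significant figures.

97.1 %

82 L/s = 0.082 m³/s.
20 µg/L = 0.02 mg/L.
38.2 µg/L = 0.0382 mg/L.
Mass balance: 0.0382·0.0931 = 0.0111·Cₑ + 0.082·0.02.
Cₑ = (0.003556 − 0.00164) / 0.0111 = 0.1727 mg/L.
Required removal = 1 − 0.1727/6.05 = 97.15 %.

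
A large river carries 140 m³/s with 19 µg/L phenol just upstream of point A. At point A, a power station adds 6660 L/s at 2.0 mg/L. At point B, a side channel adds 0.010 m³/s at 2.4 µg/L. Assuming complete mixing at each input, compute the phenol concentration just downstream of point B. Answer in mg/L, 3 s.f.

19 µg/L = 0.019 mg/L.
6660 L/s = 6.66 m³/s.
After input A: C = (140·0.019 + 6.66·2) / 146.7 = 0.109 mg/L.
2.4 µg/L = 0.0024 mg/L.
After input B: C = (146.7·0.109 + 0.01·0.0024) / 146.7 = 0.109 mg/L.

0.109 mg/L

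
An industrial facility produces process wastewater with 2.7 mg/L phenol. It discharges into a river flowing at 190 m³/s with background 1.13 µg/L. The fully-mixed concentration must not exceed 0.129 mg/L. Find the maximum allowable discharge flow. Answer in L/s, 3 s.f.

9450 L/s

1.13 µg/L = 0.00113 mg/L.
Mass balance at complete mixing: C_std·(Q_w + Q_r) = Q_w·C_e + Q_r·C_b.
Rearranging, Q_w = Q_r·(C_std − C_b)/(C_e − C_std) = 190·(0.129 − 0.00113) / (2.7 − 0.129) = 9.45 m³/s.
= 9450 L/s.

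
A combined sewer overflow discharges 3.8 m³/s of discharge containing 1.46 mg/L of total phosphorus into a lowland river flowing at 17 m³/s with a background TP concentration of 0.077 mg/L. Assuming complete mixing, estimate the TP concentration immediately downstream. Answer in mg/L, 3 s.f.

Conservation of mass across the mixing zone: C = (3.8·1.46 + 17·0.077) / (3.8 + 17) = 6.857/20.8 = 0.3297 mg/L.

0.330 mg/L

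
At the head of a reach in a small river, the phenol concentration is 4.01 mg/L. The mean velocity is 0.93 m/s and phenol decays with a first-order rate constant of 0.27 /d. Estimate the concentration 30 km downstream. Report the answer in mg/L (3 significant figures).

Travel time t = 30 km / 0.93 m/s = 3e+04/0.93 = 3.226e+04 s = 0.3734 d.
First-order decay: C = 4.01·exp(−0.27·0.3734) = 4.01·0.9041 = 3.625 mg/L.

3.63 mg/L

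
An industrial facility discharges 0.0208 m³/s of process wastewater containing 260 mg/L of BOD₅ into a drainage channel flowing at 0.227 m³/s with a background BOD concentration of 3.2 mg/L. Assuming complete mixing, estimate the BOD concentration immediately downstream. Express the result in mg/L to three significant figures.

24.8 mg/L

By mass balance at complete mixing, C = (0.0208·260 + 0.227·3.2) / (0.0208 + 0.227) = 6.134/0.2478 = 24.76 mg/L.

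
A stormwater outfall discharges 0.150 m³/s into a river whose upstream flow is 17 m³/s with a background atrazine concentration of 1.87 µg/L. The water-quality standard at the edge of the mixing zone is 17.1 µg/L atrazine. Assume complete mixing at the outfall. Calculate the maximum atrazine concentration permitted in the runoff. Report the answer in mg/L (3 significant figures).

1.87 µg/L = 0.00187 mg/L.
17.1 µg/L = 0.0171 mg/L.
Mass balance: 0.0171·17.15 = 0.15·Cₑ + 17·0.00187.
Cₑ = (0.2933 − 0.03179) / 0.15 = 1.743 mg/L.

1.74 mg/L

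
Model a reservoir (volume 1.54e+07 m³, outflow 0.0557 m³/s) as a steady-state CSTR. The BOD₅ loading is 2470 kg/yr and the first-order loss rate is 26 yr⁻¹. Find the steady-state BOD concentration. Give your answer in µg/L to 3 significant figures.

6.14 µg/L

Outflow Q = 0.0557 m³/s × 3.156e+07 s/yr = 1.758e+06 m³/yr.
Steady-state CSTR mass balance: W = Q·C + k·V·C, so C = W/(Q + kV).
Q + kV = 1.758e+06 + 26·1.54e+07 = 4.022e+08 m³/yr.
C = 2470/4.022e+08 = 6.142e-06 kg/m³ = 0.006142 mg/L = 6.142 µg/L.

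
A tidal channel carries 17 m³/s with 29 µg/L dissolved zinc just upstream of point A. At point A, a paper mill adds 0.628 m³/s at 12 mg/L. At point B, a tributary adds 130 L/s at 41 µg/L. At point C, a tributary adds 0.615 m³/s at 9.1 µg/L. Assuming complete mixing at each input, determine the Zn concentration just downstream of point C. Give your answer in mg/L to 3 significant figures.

29 µg/L = 0.029 mg/L.
After input A: C = (17·0.029 + 0.628·12) / 17.63 = 0.4555 mg/L.
130 L/s = 0.13 m³/s.
41 µg/L = 0.041 mg/L.
After input B: C = (17.63·0.4555 + 0.13·0.041) / 17.76 = 0.4524 mg/L.
9.1 µg/L = 0.0091 mg/L.
After input C: C = (17.76·0.4524 + 0.615·0.0091) / 18.37 = 0.4376 mg/L.

0.438 mg/L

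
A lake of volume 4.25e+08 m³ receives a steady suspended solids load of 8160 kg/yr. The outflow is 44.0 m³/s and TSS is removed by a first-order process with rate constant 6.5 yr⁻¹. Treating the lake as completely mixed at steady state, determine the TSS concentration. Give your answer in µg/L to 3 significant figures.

1.97 µg/L

Outflow Q = 44.0 m³/s × 3.156e+07 s/yr = 1.389e+09 m³/yr.
Steady-state CSTR mass balance: W = Q·C + k·V·C, so C = W/(Q + kV).
Q + kV = 1.389e+09 + 6.5·4.25e+08 = 4.151e+09 m³/yr.
C = 8160/4.151e+09 = 1.966e-06 kg/m³ = 0.001966 mg/L = 1.966 µg/L.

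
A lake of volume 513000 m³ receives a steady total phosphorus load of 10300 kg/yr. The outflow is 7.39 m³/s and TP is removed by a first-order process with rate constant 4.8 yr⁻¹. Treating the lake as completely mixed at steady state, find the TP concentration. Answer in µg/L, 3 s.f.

43.7 µg/L

Outflow Q = 7.39 m³/s × 3.156e+07 s/yr = 2.332e+08 m³/yr.
Steady-state CSTR mass balance: W = Q·C + k·V·C, so C = W/(Q + kV).
Q + kV = 2.332e+08 + 4.8·513000 = 2.357e+08 m³/yr.
C = 10300/2.357e+08 = 4.37e-05 kg/m³ = 0.0437 mg/L = 43.7 µg/L.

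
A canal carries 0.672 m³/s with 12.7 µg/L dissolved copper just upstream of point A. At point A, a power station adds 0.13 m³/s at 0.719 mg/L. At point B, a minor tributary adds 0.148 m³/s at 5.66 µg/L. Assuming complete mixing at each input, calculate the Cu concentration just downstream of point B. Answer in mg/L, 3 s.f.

12.7 µg/L = 0.0127 mg/L.
After input A: C = (0.672·0.0127 + 0.13·0.719) / 0.802 = 0.1272 mg/L.
5.66 µg/L = 0.00566 mg/L.
After input B: C = (0.802·0.1272 + 0.148·0.00566) / 0.95 = 0.1083 mg/L.

0.108 mg/L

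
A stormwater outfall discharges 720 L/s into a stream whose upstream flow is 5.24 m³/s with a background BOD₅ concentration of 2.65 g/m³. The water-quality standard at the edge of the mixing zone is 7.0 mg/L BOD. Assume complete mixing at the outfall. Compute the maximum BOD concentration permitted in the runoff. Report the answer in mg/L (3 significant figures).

720 L/s = 0.72 m³/s.
Mass balance: 7·5.96 = 0.72·Cₑ + 5.24·2.65.
Cₑ = (41.72 − 13.89) / 0.72 = 38.66 mg/L.

38.7 mg/L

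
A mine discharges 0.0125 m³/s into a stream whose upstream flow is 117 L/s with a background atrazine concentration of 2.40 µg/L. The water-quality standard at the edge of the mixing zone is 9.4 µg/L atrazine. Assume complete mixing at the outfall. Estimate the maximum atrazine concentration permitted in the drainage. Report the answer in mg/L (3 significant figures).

0.0749 mg/L

117 L/s = 0.117 m³/s.
2.40 µg/L = 0.0024 mg/L.
9.4 µg/L = 0.0094 mg/L.
Mass balance: 0.0094·0.1295 = 0.0125·Cₑ + 0.117·0.0024.
Cₑ = (0.001217 − 0.0002808) / 0.0125 = 0.07492 mg/L.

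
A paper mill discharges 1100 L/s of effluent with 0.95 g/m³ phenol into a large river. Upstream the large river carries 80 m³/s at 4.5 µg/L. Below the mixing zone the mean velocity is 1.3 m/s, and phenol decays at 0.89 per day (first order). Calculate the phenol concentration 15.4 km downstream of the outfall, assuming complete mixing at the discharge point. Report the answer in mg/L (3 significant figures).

1100 L/s = 1.1 m³/s.
4.5 µg/L = 0.0045 mg/L.
After complete mixing, C₀ = (1.1·0.95 + 80·0.0045) / 81.1 = 0.01732 mg/L.
Travel time t = 1.54e+04 m / 1.3 m/s = 1.185e+04 s = 0.1371 d.
C = 0.01732·exp(−0.89·0.1371) = 0.01732·0.8851 = 0.01533 mg/L.

0.0153 mg/L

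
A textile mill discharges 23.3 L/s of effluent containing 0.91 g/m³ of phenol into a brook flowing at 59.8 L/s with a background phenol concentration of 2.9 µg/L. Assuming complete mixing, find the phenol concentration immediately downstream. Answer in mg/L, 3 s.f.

0.257 mg/L

23.3 L/s = 0.0233 m³/s.
59.8 L/s = 0.0598 m³/s.
2.9 µg/L = 0.0029 mg/L.
Conservation of mass across the mixing zone: C = (0.0233·0.91 + 0.0598·0.0029) / (0.0233 + 0.0598) = 0.02138/0.0831 = 0.2572 mg/L.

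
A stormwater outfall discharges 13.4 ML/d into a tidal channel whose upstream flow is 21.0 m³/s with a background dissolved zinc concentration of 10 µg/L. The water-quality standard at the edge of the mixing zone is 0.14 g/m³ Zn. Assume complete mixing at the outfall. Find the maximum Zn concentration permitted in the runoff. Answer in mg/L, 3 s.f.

13.4 ML/d = 0.1551 m³/s.
10 µg/L = 0.01 mg/L.
Mass balance: 0.14·21.16 = 0.1551·Cₑ + 21·0.01.
Cₑ = (2.962 − 0.21) / 0.1551 = 17.74 mg/L.

17.7 mg/L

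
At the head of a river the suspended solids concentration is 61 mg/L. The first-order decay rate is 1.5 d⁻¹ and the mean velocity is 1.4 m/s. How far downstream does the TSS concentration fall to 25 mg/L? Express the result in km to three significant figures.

71.9 km

From C = C₀·e^(−kt), t = ln(C₀/C)/k = ln(61/25)/1.5 = 0.892/1.5 = 0.5947 d.
Distance = v·t = 1.4 m/s × 5.138e+04 s = 7.193e+04 m = 71.93 km.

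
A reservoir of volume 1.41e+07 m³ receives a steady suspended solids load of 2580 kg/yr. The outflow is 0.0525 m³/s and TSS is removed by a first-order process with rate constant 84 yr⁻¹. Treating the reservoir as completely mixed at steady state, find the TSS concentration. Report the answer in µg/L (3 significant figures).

2.18 µg/L

Outflow Q = 0.0525 m³/s × 3.156e+07 s/yr = 1.657e+06 m³/yr.
Steady-state CSTR mass balance: W = Q·C + k·V·C, so C = W/(Q + kV).
Q + kV = 1.657e+06 + 84·1.41e+07 = 1.186e+09 m³/yr.
C = 2580/1.186e+09 = 2.175e-06 kg/m³ = 0.002175 mg/L = 2.175 µg/L.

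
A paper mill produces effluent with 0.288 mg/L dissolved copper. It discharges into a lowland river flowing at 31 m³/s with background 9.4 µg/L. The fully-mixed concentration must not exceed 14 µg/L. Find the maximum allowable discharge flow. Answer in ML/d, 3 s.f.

9.4 µg/L = 0.0094 mg/L.
14 µg/L = 0.014 mg/L.
Mass balance at complete mixing: C_std·(Q_w + Q_r) = Q_w·C_e + Q_r·C_b.
Rearranging, Q_w = Q_r·(C_std − C_b)/(C_e − C_std) = 31·(0.014 − 0.0094) / (0.288 − 0.014) = 0.5204 m³/s.
= 44.97 ML/d.

45.0 ML/d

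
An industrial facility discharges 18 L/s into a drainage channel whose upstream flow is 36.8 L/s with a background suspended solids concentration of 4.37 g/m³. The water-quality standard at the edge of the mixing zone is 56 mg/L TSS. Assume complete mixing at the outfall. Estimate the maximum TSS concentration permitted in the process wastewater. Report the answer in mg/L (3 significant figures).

18 L/s = 0.018 m³/s.
36.8 L/s = 0.0368 m³/s.
Mass balance: 56·0.0548 = 0.018·Cₑ + 0.0368·4.37.
Cₑ = (3.069 − 0.1608) / 0.018 = 161.6 mg/L.

162 mg/L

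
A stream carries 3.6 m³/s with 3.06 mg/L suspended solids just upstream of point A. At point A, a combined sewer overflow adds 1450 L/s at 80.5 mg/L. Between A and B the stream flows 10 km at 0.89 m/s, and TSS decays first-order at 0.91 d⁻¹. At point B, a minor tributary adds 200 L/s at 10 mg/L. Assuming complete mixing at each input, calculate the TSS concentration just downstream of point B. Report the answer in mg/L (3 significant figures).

22.0 mg/L

1450 L/s = 1.45 m³/s.
After input A: C = (3.6·3.06 + 1.45·80.5) / 5.05 = 25.3 mg/L.
Over the 10 km reach to input B (t = 1.124e+04 s = 0.13 d), decay gives C = 25.3·exp(−0.91·0.13) = 22.47 mg/L.
200 L/s = 0.2 m³/s.
After input B: C = (5.05·22.47 + 0.2·10) / 5.25 = 22 mg/L.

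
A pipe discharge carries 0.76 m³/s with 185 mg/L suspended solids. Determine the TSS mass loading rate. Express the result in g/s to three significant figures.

141 g/s

Mass flux = Q·C = 0.76 m³/s × 185 g/m³ = 140.6 g/s.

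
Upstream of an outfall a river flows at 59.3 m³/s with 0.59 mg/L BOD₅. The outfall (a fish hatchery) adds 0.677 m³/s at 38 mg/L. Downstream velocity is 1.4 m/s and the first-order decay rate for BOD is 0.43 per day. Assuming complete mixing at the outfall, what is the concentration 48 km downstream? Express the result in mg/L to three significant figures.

0.853 mg/L

After complete mixing, C₀ = (0.677·38 + 59.3·0.59) / 59.98 = 1.012 mg/L.
Travel time t = 4.8e+04 m / 1.4 m/s = 3.429e+04 s = 0.3968 d.
C = 1.012·exp(−0.43·0.3968) = 1.012·0.8431 = 0.8535 mg/L.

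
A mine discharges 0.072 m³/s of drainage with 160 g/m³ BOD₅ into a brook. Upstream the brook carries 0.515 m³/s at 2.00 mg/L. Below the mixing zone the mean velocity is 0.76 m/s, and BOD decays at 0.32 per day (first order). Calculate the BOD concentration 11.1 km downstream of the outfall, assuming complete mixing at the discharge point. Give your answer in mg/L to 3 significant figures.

20.3 mg/L

After complete mixing, C₀ = (0.072·160 + 0.515·2) / 0.587 = 21.38 mg/L.
Travel time t = 1.11e+04 m / 0.76 m/s = 1.461e+04 s = 0.169 d.
C = 21.38·exp(−0.32·0.169) = 21.38·0.9473 = 20.25 mg/L.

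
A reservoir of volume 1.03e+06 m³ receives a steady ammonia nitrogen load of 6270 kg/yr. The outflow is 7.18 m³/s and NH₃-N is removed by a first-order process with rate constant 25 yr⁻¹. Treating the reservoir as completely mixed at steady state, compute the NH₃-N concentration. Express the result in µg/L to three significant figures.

Outflow Q = 7.18 m³/s × 3.156e+07 s/yr = 2.266e+08 m³/yr.
Steady-state CSTR mass balance: W = Q·C + k·V·C, so C = W/(Q + kV).
Q + kV = 2.266e+08 + 25·1.03e+06 = 2.523e+08 m³/yr.
C = 6270/2.523e+08 = 2.485e-05 kg/m³ = 0.02485 mg/L = 24.85 µg/L.

24.8 µg/L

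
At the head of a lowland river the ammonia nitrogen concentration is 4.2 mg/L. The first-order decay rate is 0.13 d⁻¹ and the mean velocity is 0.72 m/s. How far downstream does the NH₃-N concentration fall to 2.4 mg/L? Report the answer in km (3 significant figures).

268 km

From C = C₀·e^(−kt), t = ln(C₀/C)/k = ln(4.2/2.4)/0.13 = 0.5596/0.13 = 4.305 d.
Distance = v·t = 0.72 m/s × 3.719e+05 s = 2.678e+05 m = 267.8 km.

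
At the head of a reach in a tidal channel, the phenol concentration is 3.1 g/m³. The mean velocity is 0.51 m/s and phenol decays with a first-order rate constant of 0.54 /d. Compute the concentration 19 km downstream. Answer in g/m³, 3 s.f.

Travel time t = 19 km / 0.51 m/s = 1.9e+04/0.51 = 3.725e+04 s = 0.4312 d.
First-order decay: C = 3.1·exp(−0.54·0.4312) = 3.1·0.7923 = 2.456 g/m³.

2.46 g/m³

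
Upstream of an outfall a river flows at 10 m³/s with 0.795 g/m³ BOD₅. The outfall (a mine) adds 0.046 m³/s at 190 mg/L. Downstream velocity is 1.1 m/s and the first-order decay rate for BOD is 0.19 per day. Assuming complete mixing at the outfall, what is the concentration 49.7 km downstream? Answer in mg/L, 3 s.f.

1.50 mg/L

After complete mixing, C₀ = (0.046·190 + 10·0.795) / 10.05 = 1.661 mg/L.
Travel time t = 4.97e+04 m / 1.1 m/s = 4.518e+04 s = 0.5229 d.
C = 1.661·exp(−0.19·0.5229) = 1.661·0.9054 = 1.504 mg/L.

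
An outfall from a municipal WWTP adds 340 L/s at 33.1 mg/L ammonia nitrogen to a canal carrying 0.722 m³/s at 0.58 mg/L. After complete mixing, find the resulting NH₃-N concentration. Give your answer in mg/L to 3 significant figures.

11.0 mg/L

340 L/s = 0.34 m³/s.
By mass balance at complete mixing, C = (0.34·33.1 + 0.722·0.58) / (0.34 + 0.722) = 11.67/1.062 = 10.99 mg/L.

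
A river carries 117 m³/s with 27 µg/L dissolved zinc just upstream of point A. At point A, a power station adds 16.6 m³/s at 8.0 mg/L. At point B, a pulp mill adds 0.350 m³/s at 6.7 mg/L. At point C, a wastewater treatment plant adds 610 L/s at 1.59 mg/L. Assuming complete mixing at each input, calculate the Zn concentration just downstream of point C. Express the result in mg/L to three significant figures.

1.04 mg/L

27 µg/L = 0.027 mg/L.
After input A: C = (117·0.027 + 16.6·8) / 133.6 = 1.018 mg/L.
After input B: C = (133.6·1.018 + 0.35·6.7) / 133.9 = 1.033 mg/L.
610 L/s = 0.61 m³/s.
After input C: C = (133.9·1.033 + 0.61·1.59) / 134.6 = 1.035 mg/L.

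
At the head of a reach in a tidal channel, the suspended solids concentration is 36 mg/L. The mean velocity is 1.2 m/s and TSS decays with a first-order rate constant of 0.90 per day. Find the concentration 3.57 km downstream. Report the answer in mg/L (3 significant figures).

Travel time t = 3.57 km / 1.2 m/s = 3570/1.2 = 2975 s = 0.03443 d.
First-order decay: C = 36·exp(−0.90·0.03443) = 36·0.9695 = 34.9 mg/L.

34.9 mg/L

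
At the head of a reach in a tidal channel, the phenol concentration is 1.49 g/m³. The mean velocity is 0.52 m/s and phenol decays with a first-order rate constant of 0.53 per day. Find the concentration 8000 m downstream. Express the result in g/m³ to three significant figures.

1.36 g/m³

Travel time t = 8000 m / 0.52 m/s = 8000/0.52 = 1.538e+04 s = 0.1781 d.
First-order decay: C = 1.49·exp(−0.53·0.1781) = 1.49·0.9099 = 1.356 g/m³.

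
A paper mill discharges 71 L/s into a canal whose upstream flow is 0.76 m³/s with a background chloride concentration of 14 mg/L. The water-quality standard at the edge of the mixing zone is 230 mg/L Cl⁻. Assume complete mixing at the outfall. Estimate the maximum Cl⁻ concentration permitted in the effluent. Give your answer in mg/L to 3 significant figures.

2540 mg/L

71 L/s = 0.071 m³/s.
Mass balance: 230·0.831 = 0.071·Cₑ + 0.76·14.
Cₑ = (191.1 − 10.64) / 0.071 = 2542 mg/L.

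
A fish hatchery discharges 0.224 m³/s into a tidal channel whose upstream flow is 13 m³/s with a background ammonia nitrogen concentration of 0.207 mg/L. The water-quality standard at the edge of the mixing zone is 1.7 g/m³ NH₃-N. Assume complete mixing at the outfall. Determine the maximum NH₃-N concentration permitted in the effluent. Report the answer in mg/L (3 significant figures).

88.3 mg/L

Mass balance: 1.7·13.22 = 0.224·Cₑ + 13·0.207.
Cₑ = (22.48 − 2.691) / 0.224 = 88.35 mg/L.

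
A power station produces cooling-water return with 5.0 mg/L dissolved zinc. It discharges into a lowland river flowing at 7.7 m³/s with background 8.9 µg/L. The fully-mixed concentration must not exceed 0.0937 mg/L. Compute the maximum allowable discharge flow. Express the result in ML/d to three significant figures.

8.9 µg/L = 0.0089 mg/L.
Mass balance at complete mixing: C_std·(Q_w + Q_r) = Q_w·C_e + Q_r·C_b.
Rearranging, Q_w = Q_r·(C_std − C_b)/(C_e − C_std) = 7.7·(0.0937 − 0.0089) / (5 − 0.0937) = 0.1331 m³/s.
= 11.5 ML/d.

11.5 ML/d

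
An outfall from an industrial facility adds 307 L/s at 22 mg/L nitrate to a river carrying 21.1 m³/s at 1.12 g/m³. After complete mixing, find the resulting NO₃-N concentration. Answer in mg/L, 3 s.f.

1.42 mg/L

307 L/s = 0.307 m³/s.
Flow-weighted mixing gives C = (0.307·22 + 21.1·1.12) / (0.307 + 21.1) = 30.39/21.41 = 1.419 mg/L.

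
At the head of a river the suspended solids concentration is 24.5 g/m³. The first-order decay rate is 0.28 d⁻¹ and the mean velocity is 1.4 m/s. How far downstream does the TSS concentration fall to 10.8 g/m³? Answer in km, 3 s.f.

354 km

From C = C₀·e^(−kt), t = ln(C₀/C)/k = ln(24.5/10.8)/0.28 = 0.8191/0.28 = 2.925 d.
Distance = v·t = 1.4 m/s × 2.528e+05 s = 3.539e+05 m = 353.9 km.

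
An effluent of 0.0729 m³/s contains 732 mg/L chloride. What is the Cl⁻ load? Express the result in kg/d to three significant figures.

4610 kg/d

Mass flux = Q·C = 0.0729 m³/s × 732 g/m³ = 53.36 g/s.
= 53.36 g/s × 86.4 = 4611 kg/d.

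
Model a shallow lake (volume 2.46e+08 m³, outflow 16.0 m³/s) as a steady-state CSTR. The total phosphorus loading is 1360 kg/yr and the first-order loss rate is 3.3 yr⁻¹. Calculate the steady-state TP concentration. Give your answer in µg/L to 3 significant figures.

Outflow Q = 16.0 m³/s × 3.156e+07 s/yr = 5.049e+08 m³/yr.
Steady-state CSTR mass balance: W = Q·C + k·V·C, so C = W/(Q + kV).
Q + kV = 5.049e+08 + 3.3·2.46e+08 = 1.317e+09 m³/yr.
C = 1360/1.317e+09 = 1.033e-06 kg/m³ = 0.001033 mg/L = 1.033 µg/L.

1.03 µg/L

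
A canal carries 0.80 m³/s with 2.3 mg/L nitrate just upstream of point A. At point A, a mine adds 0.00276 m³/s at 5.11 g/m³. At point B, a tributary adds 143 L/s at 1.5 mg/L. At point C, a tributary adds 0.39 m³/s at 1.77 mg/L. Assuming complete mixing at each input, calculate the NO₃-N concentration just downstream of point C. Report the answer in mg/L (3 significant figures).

After input A: C = (0.8·2.3 + 0.00276·5.11) / 0.8028 = 2.31 mg/L.
143 L/s = 0.143 m³/s.
After input B: C = (0.8028·2.31 + 0.143·1.5) / 0.9458 = 2.187 mg/L.
After input C: C = (0.9458·2.187 + 0.39·1.77) / 1.336 = 2.065 mg/L.

2.07 mg/L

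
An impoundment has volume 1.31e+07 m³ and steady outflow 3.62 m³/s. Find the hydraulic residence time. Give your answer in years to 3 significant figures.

Q = 3.62 m³/s × 3.156e+07 s/yr = 1.142e+08 m³/yr.
Hydraulic residence time τ = V/Q = 1.31e+07/1.142e+08 = 0.1147 yr.

0.115 yr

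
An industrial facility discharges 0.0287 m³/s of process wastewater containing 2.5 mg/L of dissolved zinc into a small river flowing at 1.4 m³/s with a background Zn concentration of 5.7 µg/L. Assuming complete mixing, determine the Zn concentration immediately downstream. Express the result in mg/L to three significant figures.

0.0558 mg/L

5.7 µg/L = 0.0057 mg/L.
By mass balance at complete mixing, C = (0.0287·2.5 + 1.4·0.0057) / (0.0287 + 1.4) = 0.07973/1.429 = 0.05581 mg/L.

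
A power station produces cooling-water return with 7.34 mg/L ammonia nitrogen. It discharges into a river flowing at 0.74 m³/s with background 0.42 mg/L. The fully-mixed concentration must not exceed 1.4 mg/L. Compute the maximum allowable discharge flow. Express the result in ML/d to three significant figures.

Mass balance at complete mixing: C_std·(Q_w + Q_r) = Q_w·C_e + Q_r·C_b.
Rearranging, Q_w = Q_r·(C_std − C_b)/(C_e − C_std) = 0.74·(1.4 − 0.42) / (7.34 − 1.4) = 0.1221 m³/s.
= 10.55 ML/d.

10.5 ML/d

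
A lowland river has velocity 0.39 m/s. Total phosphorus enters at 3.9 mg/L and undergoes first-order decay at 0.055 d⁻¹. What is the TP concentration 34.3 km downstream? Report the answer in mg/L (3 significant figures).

3.69 mg/L

Travel time t = 34.3 km / 0.39 m/s = 3.43e+04/0.39 = 8.795e+04 s = 1.018 d.
First-order decay: C = 3.9·exp(−0.055·1.018) = 3.9·0.9456 = 3.688 mg/L.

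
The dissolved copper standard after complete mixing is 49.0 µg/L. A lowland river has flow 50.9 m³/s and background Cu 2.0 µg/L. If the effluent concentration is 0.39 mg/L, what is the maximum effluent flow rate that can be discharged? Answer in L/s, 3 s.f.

7020 L/s

2.0 µg/L = 0.002 mg/L.
49.0 µg/L = 0.049 mg/L.
Mass balance at complete mixing: C_std·(Q_w + Q_r) = Q_w·C_e + Q_r·C_b.
Rearranging, Q_w = Q_r·(C_std − C_b)/(C_e − C_std) = 50.9·(0.049 − 0.002) / (0.39 − 0.049) = 7.016 m³/s.
= 7016 L/s.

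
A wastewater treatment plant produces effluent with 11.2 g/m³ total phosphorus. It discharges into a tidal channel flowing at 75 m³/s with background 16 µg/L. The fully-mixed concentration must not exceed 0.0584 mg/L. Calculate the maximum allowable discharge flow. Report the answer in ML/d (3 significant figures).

16 µg/L = 0.016 mg/L.
Mass balance at complete mixing: C_std·(Q_w + Q_r) = Q_w·C_e + Q_r·C_b.
Rearranging, Q_w = Q_r·(C_std − C_b)/(C_e − C_std) = 75·(0.0584 − 0.016) / (11.2 − 0.0584) = 0.2854 m³/s.
= 24.66 ML/d.

24.7 ML/d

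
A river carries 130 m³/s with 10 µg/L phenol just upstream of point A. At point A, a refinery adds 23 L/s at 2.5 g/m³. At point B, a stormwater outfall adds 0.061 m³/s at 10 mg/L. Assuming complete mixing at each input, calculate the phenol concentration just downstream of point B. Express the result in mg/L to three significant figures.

0.0151 mg/L

10 µg/L = 0.01 mg/L.
23 L/s = 0.023 m³/s.
After input A: C = (130·0.01 + 0.023·2.5) / 130 = 0.01044 mg/L.
After input B: C = (130·0.01044 + 0.061·10) / 130.1 = 0.01512 mg/L.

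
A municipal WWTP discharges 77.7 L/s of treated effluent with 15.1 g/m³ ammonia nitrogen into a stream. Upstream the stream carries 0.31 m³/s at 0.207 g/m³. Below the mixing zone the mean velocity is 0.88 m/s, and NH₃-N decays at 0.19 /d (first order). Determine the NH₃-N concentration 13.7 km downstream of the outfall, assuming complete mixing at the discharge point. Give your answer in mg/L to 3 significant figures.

3.08 mg/L

77.7 L/s = 0.0777 m³/s.
After complete mixing, C₀ = (0.0777·15.1 + 0.31·0.207) / 0.3877 = 3.192 mg/L.
Travel time t = 1.37e+04 m / 0.88 m/s = 1.557e+04 s = 0.1802 d.
C = 3.192·exp(−0.19·0.1802) = 3.192·0.9663 = 3.084 mg/L.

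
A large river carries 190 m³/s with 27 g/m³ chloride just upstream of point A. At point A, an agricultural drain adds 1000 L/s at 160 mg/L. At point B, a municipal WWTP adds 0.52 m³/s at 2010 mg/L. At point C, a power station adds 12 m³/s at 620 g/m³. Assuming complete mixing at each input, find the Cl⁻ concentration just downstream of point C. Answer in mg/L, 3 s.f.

1000 L/s = 1 m³/s.
After input A: C = (190·27 + 1·160) / 191 = 27.7 mg/L.
After input B: C = (191·27.7 + 0.52·2010) / 191.5 = 33.08 mg/L.
After input C: C = (191.5·33.08 + 12·620) / 203.5 = 67.68 mg/L.

67.7 mg/L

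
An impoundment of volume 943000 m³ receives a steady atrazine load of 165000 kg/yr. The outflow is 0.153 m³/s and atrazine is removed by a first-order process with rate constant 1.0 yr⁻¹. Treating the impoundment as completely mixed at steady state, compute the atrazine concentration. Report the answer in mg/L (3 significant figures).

28.6 mg/L

Outflow Q = 0.153 m³/s × 3.156e+07 s/yr = 4.828e+06 m³/yr.
Steady-state CSTR mass balance: W = Q·C + k·V·C, so C = W/(Q + kV).
Q + kV = 4.828e+06 + 1.0·943000 = 5.771e+06 m³/yr.
C = 165000/5.771e+06 = 0.02859 kg/m³ = 28.59 mg/L.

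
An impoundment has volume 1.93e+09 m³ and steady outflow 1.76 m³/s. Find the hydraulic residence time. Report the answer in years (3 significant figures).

34.7 yr

Q = 1.76 m³/s × 3.156e+07 s/yr = 5.554e+07 m³/yr.
Hydraulic residence time τ = V/Q = 1.93e+09/5.554e+07 = 34.75 yr.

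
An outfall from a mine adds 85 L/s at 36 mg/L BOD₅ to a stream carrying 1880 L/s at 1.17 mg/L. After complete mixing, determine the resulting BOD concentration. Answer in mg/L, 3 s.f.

85 L/s = 0.085 m³/s.
1880 L/s = 1.88 m³/s.
Conservation of mass across the mixing zone: C = (0.085·36 + 1.88·1.17) / (0.085 + 1.88) = 5.26/1.965 = 2.677 mg/L.

2.68 mg/L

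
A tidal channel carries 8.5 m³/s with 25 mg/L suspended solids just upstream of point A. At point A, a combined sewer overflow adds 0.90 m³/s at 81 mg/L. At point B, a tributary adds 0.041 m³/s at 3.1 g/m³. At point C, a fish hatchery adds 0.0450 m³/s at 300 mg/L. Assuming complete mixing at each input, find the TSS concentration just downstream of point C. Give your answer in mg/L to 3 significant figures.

After input A: C = (8.5·25 + 0.9·81) / 9.4 = 30.36 mg/L.
After input B: C = (9.4·30.36 + 0.041·3.1) / 9.441 = 30.24 mg/L.
After input C: C = (9.441·30.24 + 0.045·300) / 9.486 = 31.52 mg/L.

31.5 mg/L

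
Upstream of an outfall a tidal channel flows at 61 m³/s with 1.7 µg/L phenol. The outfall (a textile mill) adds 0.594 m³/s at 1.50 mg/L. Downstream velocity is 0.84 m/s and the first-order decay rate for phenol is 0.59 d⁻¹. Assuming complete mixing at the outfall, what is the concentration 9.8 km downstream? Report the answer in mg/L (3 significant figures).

0.0149 mg/L

1.7 µg/L = 0.0017 mg/L.
After complete mixing, C₀ = (0.594·1.5 + 61·0.0017) / 61.59 = 0.01615 mg/L.
Travel time t = 9800 m / 0.84 m/s = 1.167e+04 s = 0.135 d.
C = 0.01615·exp(−0.59·0.135) = 0.01615·0.9234 = 0.01491 mg/L.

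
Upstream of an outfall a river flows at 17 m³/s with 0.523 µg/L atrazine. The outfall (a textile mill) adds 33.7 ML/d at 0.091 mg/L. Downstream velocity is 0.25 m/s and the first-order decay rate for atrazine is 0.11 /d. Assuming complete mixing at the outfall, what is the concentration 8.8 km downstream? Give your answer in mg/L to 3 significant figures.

0.00244 mg/L

33.7 ML/d = 0.39 m³/s.
0.523 µg/L = 0.000523 mg/L.
After complete mixing, C₀ = (0.39·0.091 + 17·0.000523) / 17.39 = 0.002552 mg/L.
Travel time t = 8800 m / 0.25 m/s = 3.52e+04 s = 0.4074 d.
C = 0.002552·exp(−0.11·0.4074) = 0.002552·0.9562 = 0.00244 mg/L.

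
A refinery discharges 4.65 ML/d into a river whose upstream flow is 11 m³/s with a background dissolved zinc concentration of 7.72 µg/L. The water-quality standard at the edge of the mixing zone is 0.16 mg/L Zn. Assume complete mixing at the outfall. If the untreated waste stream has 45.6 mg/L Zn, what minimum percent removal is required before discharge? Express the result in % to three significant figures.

31.4 %

4.65 ML/d = 0.05382 m³/s.
7.72 µg/L = 0.00772 mg/L.
Mass balance: 0.16·11.05 = 0.05382·Cₑ + 11·0.00772.
Cₑ = (1.769 − 0.08492) / 0.05382 = 31.28 mg/L.
Required removal = 1 − 31.28/45.6 = 31.39 %.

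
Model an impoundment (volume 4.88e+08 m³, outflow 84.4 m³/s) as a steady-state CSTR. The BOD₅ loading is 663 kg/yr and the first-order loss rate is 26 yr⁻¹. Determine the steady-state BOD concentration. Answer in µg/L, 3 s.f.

0.0432 µg/L

Outflow Q = 84.4 m³/s × 3.156e+07 s/yr = 2.663e+09 m³/yr.
Steady-state CSTR mass balance: W = Q·C + k·V·C, so C = W/(Q + kV).
Q + kV = 2.663e+09 + 26·4.88e+08 = 1.535e+10 m³/yr.
C = 663/1.535e+10 = 4.319e-08 kg/m³ = 4.319e-05 mg/L = 0.04319 µg/L.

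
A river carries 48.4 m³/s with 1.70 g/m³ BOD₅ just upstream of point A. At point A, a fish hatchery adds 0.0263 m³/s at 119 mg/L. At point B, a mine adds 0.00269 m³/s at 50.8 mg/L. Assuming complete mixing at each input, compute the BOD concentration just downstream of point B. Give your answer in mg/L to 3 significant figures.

After input A: C = (48.4·1.7 + 0.0263·119) / 48.43 = 1.764 mg/L.
After input B: C = (48.43·1.764 + 0.00269·50.8) / 48.43 = 1.766 mg/L.

1.77 mg/L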